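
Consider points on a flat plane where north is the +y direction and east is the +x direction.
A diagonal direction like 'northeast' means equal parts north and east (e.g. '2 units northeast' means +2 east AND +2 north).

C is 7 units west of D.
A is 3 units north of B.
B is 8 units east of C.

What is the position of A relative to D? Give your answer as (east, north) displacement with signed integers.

Place D at the origin (east=0, north=0).
  C is 7 units west of D: delta (east=-7, north=+0); C at (east=-7, north=0).
  B is 8 units east of C: delta (east=+8, north=+0); B at (east=1, north=0).
  A is 3 units north of B: delta (east=+0, north=+3); A at (east=1, north=3).
Therefore A relative to D: (east=1, north=3).

Answer: A is at (east=1, north=3) relative to D.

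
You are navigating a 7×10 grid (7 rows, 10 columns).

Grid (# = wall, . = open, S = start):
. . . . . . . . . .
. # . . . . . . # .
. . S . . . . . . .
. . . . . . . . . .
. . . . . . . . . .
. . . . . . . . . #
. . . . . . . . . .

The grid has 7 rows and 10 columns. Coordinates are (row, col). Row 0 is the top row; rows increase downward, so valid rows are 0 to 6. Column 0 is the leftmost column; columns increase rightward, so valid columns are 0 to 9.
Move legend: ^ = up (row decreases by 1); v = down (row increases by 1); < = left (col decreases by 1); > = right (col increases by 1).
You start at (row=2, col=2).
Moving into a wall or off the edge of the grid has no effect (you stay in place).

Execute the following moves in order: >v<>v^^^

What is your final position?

Start: (row=2, col=2)
  > (right): (row=2, col=2) -> (row=2, col=3)
  v (down): (row=2, col=3) -> (row=3, col=3)
  < (left): (row=3, col=3) -> (row=3, col=2)
  > (right): (row=3, col=2) -> (row=3, col=3)
  v (down): (row=3, col=3) -> (row=4, col=3)
  ^ (up): (row=4, col=3) -> (row=3, col=3)
  ^ (up): (row=3, col=3) -> (row=2, col=3)
  ^ (up): (row=2, col=3) -> (row=1, col=3)
Final: (row=1, col=3)

Answer: Final position: (row=1, col=3)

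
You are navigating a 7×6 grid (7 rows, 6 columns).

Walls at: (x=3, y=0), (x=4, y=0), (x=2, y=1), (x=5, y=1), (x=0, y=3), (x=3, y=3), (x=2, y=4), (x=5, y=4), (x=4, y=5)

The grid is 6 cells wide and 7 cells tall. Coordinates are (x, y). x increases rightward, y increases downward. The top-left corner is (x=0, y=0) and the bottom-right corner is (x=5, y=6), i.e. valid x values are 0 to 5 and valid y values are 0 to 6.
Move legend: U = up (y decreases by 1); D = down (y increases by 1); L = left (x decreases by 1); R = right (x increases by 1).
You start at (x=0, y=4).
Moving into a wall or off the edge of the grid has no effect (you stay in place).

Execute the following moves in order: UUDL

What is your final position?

Answer: Final position: (x=0, y=5)

Derivation:
Start: (x=0, y=4)
  U (up): blocked, stay at (x=0, y=4)
  U (up): blocked, stay at (x=0, y=4)
  D (down): (x=0, y=4) -> (x=0, y=5)
  L (left): blocked, stay at (x=0, y=5)
Final: (x=0, y=5)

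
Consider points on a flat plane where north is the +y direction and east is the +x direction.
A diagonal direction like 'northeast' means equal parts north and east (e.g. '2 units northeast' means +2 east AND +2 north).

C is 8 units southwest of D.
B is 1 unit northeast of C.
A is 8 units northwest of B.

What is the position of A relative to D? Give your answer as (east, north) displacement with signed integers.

Answer: A is at (east=-15, north=1) relative to D.

Derivation:
Place D at the origin (east=0, north=0).
  C is 8 units southwest of D: delta (east=-8, north=-8); C at (east=-8, north=-8).
  B is 1 unit northeast of C: delta (east=+1, north=+1); B at (east=-7, north=-7).
  A is 8 units northwest of B: delta (east=-8, north=+8); A at (east=-15, north=1).
Therefore A relative to D: (east=-15, north=1).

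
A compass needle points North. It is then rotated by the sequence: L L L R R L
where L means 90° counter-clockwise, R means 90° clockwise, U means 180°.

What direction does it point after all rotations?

Answer: Final heading: South

Derivation:
Start: North
  L (left (90° counter-clockwise)) -> West
  L (left (90° counter-clockwise)) -> South
  L (left (90° counter-clockwise)) -> East
  R (right (90° clockwise)) -> South
  R (right (90° clockwise)) -> West
  L (left (90° counter-clockwise)) -> South
Final: South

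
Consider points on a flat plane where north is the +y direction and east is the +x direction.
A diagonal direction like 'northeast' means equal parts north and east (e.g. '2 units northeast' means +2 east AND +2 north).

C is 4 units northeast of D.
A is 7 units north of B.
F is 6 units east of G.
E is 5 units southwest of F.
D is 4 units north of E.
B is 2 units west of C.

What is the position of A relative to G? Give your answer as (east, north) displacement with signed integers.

Answer: A is at (east=3, north=10) relative to G.

Derivation:
Place G at the origin (east=0, north=0).
  F is 6 units east of G: delta (east=+6, north=+0); F at (east=6, north=0).
  E is 5 units southwest of F: delta (east=-5, north=-5); E at (east=1, north=-5).
  D is 4 units north of E: delta (east=+0, north=+4); D at (east=1, north=-1).
  C is 4 units northeast of D: delta (east=+4, north=+4); C at (east=5, north=3).
  B is 2 units west of C: delta (east=-2, north=+0); B at (east=3, north=3).
  A is 7 units north of B: delta (east=+0, north=+7); A at (east=3, north=10).
Therefore A relative to G: (east=3, north=10).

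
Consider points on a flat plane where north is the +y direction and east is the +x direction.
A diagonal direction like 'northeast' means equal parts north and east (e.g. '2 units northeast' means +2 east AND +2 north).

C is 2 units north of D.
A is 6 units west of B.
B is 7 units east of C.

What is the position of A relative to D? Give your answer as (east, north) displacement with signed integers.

Place D at the origin (east=0, north=0).
  C is 2 units north of D: delta (east=+0, north=+2); C at (east=0, north=2).
  B is 7 units east of C: delta (east=+7, north=+0); B at (east=7, north=2).
  A is 6 units west of B: delta (east=-6, north=+0); A at (east=1, north=2).
Therefore A relative to D: (east=1, north=2).

Answer: A is at (east=1, north=2) relative to D.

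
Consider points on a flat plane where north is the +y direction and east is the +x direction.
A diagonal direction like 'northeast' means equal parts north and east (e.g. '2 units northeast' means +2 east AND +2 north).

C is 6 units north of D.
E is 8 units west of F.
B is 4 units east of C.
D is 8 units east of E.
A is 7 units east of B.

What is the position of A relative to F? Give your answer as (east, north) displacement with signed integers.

Place F at the origin (east=0, north=0).
  E is 8 units west of F: delta (east=-8, north=+0); E at (east=-8, north=0).
  D is 8 units east of E: delta (east=+8, north=+0); D at (east=0, north=0).
  C is 6 units north of D: delta (east=+0, north=+6); C at (east=0, north=6).
  B is 4 units east of C: delta (east=+4, north=+0); B at (east=4, north=6).
  A is 7 units east of B: delta (east=+7, north=+0); A at (east=11, north=6).
Therefore A relative to F: (east=11, north=6).

Answer: A is at (east=11, north=6) relative to F.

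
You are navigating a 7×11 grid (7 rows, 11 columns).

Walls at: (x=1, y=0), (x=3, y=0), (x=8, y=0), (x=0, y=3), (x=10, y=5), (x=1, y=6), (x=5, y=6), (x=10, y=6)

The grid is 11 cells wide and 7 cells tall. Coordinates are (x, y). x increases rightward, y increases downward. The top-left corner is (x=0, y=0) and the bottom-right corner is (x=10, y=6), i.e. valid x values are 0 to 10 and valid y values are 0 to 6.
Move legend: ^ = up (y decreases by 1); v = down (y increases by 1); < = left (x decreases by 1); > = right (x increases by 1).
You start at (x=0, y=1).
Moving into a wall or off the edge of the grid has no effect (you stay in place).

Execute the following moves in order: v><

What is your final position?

Start: (x=0, y=1)
  v (down): (x=0, y=1) -> (x=0, y=2)
  > (right): (x=0, y=2) -> (x=1, y=2)
  < (left): (x=1, y=2) -> (x=0, y=2)
Final: (x=0, y=2)

Answer: Final position: (x=0, y=2)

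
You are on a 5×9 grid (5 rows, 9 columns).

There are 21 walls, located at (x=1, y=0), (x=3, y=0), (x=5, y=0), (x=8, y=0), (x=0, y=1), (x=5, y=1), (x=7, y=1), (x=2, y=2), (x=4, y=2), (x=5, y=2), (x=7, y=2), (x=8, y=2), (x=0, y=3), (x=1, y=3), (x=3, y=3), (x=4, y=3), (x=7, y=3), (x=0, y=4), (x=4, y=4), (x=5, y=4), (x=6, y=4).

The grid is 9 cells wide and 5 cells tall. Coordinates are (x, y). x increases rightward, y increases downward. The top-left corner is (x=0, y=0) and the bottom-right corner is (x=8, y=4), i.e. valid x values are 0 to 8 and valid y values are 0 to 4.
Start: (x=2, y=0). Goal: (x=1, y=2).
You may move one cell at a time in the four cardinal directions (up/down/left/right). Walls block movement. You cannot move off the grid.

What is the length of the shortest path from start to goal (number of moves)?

BFS from (x=2, y=0) until reaching (x=1, y=2):
  Distance 0: (x=2, y=0)
  Distance 1: (x=2, y=1)
  Distance 2: (x=1, y=1), (x=3, y=1)
  Distance 3: (x=4, y=1), (x=1, y=2), (x=3, y=2)  <- goal reached here
One shortest path (3 moves): (x=2, y=0) -> (x=2, y=1) -> (x=1, y=1) -> (x=1, y=2)

Answer: Shortest path length: 3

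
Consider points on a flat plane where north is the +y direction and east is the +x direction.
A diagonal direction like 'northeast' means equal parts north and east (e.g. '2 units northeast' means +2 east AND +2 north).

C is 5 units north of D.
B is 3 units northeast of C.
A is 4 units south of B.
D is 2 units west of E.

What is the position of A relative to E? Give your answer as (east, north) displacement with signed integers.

Answer: A is at (east=1, north=4) relative to E.

Derivation:
Place E at the origin (east=0, north=0).
  D is 2 units west of E: delta (east=-2, north=+0); D at (east=-2, north=0).
  C is 5 units north of D: delta (east=+0, north=+5); C at (east=-2, north=5).
  B is 3 units northeast of C: delta (east=+3, north=+3); B at (east=1, north=8).
  A is 4 units south of B: delta (east=+0, north=-4); A at (east=1, north=4).
Therefore A relative to E: (east=1, north=4).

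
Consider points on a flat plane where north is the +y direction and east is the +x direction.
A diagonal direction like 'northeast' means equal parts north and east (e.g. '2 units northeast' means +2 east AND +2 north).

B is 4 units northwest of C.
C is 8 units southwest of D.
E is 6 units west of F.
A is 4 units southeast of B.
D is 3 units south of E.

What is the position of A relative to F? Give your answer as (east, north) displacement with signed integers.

Answer: A is at (east=-14, north=-11) relative to F.

Derivation:
Place F at the origin (east=0, north=0).
  E is 6 units west of F: delta (east=-6, north=+0); E at (east=-6, north=0).
  D is 3 units south of E: delta (east=+0, north=-3); D at (east=-6, north=-3).
  C is 8 units southwest of D: delta (east=-8, north=-8); C at (east=-14, north=-11).
  B is 4 units northwest of C: delta (east=-4, north=+4); B at (east=-18, north=-7).
  A is 4 units southeast of B: delta (east=+4, north=-4); A at (east=-14, north=-11).
Therefore A relative to F: (east=-14, north=-11).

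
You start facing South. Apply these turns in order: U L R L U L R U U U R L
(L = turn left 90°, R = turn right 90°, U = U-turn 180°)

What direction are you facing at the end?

Start: South
  U (U-turn (180°)) -> North
  L (left (90° counter-clockwise)) -> West
  R (right (90° clockwise)) -> North
  L (left (90° counter-clockwise)) -> West
  U (U-turn (180°)) -> East
  L (left (90° counter-clockwise)) -> North
  R (right (90° clockwise)) -> East
  U (U-turn (180°)) -> West
  U (U-turn (180°)) -> East
  U (U-turn (180°)) -> West
  R (right (90° clockwise)) -> North
  L (left (90° counter-clockwise)) -> West
Final: West

Answer: Final heading: West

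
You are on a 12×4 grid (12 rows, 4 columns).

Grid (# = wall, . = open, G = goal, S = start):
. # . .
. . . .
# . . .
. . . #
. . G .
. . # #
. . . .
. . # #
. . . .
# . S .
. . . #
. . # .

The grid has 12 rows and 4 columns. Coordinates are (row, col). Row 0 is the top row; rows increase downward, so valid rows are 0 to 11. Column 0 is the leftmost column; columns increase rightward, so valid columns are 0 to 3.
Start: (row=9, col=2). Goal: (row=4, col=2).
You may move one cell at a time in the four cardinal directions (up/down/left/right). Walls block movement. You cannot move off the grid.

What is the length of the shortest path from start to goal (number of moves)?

BFS from (row=9, col=2) until reaching (row=4, col=2):
  Distance 0: (row=9, col=2)
  Distance 1: (row=8, col=2), (row=9, col=1), (row=9, col=3), (row=10, col=2)
  Distance 2: (row=8, col=1), (row=8, col=3), (row=10, col=1)
  Distance 3: (row=7, col=1), (row=8, col=0), (row=10, col=0), (row=11, col=1)
  Distance 4: (row=6, col=1), (row=7, col=0), (row=11, col=0)
  Distance 5: (row=5, col=1), (row=6, col=0), (row=6, col=2)
  Distance 6: (row=4, col=1), (row=5, col=0), (row=6, col=3)
  Distance 7: (row=3, col=1), (row=4, col=0), (row=4, col=2)  <- goal reached here
One shortest path (7 moves): (row=9, col=2) -> (row=9, col=1) -> (row=8, col=1) -> (row=7, col=1) -> (row=6, col=1) -> (row=5, col=1) -> (row=4, col=1) -> (row=4, col=2)

Answer: Shortest path length: 7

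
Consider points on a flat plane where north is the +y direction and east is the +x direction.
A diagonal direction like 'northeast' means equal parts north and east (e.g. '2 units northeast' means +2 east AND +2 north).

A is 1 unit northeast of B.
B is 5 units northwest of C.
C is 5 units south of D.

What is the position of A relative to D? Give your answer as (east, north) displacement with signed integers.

Answer: A is at (east=-4, north=1) relative to D.

Derivation:
Place D at the origin (east=0, north=0).
  C is 5 units south of D: delta (east=+0, north=-5); C at (east=0, north=-5).
  B is 5 units northwest of C: delta (east=-5, north=+5); B at (east=-5, north=0).
  A is 1 unit northeast of B: delta (east=+1, north=+1); A at (east=-4, north=1).
Therefore A relative to D: (east=-4, north=1).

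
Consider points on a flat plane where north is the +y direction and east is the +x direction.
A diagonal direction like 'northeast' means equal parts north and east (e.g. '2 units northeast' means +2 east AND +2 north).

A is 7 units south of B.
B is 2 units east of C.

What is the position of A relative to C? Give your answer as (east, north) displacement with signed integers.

Place C at the origin (east=0, north=0).
  B is 2 units east of C: delta (east=+2, north=+0); B at (east=2, north=0).
  A is 7 units south of B: delta (east=+0, north=-7); A at (east=2, north=-7).
Therefore A relative to C: (east=2, north=-7).

Answer: A is at (east=2, north=-7) relative to C.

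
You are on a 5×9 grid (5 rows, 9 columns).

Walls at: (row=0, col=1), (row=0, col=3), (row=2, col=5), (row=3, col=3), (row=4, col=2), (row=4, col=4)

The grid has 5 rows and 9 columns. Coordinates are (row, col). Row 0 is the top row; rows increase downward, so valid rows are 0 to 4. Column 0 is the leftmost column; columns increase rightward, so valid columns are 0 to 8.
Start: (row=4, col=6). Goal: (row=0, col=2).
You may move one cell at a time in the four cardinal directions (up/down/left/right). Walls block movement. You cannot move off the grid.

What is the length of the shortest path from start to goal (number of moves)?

BFS from (row=4, col=6) until reaching (row=0, col=2):
  Distance 0: (row=4, col=6)
  Distance 1: (row=3, col=6), (row=4, col=5), (row=4, col=7)
  Distance 2: (row=2, col=6), (row=3, col=5), (row=3, col=7), (row=4, col=8)
  Distance 3: (row=1, col=6), (row=2, col=7), (row=3, col=4), (row=3, col=8)
  Distance 4: (row=0, col=6), (row=1, col=5), (row=1, col=7), (row=2, col=4), (row=2, col=8)
  Distance 5: (row=0, col=5), (row=0, col=7), (row=1, col=4), (row=1, col=8), (row=2, col=3)
  Distance 6: (row=0, col=4), (row=0, col=8), (row=1, col=3), (row=2, col=2)
  Distance 7: (row=1, col=2), (row=2, col=1), (row=3, col=2)
  Distance 8: (row=0, col=2), (row=1, col=1), (row=2, col=0), (row=3, col=1)  <- goal reached here
One shortest path (8 moves): (row=4, col=6) -> (row=4, col=5) -> (row=3, col=5) -> (row=3, col=4) -> (row=2, col=4) -> (row=2, col=3) -> (row=2, col=2) -> (row=1, col=2) -> (row=0, col=2)

Answer: Shortest path length: 8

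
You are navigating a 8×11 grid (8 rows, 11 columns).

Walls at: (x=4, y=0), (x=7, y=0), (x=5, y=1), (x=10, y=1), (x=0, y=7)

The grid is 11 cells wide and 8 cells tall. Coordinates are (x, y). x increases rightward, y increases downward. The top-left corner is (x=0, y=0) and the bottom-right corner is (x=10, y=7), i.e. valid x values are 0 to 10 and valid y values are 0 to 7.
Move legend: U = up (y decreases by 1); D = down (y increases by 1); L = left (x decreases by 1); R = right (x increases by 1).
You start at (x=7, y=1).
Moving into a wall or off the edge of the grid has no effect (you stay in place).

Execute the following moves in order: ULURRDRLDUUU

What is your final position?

Start: (x=7, y=1)
  U (up): blocked, stay at (x=7, y=1)
  L (left): (x=7, y=1) -> (x=6, y=1)
  U (up): (x=6, y=1) -> (x=6, y=0)
  R (right): blocked, stay at (x=6, y=0)
  R (right): blocked, stay at (x=6, y=0)
  D (down): (x=6, y=0) -> (x=6, y=1)
  R (right): (x=6, y=1) -> (x=7, y=1)
  L (left): (x=7, y=1) -> (x=6, y=1)
  D (down): (x=6, y=1) -> (x=6, y=2)
  U (up): (x=6, y=2) -> (x=6, y=1)
  U (up): (x=6, y=1) -> (x=6, y=0)
  U (up): blocked, stay at (x=6, y=0)
Final: (x=6, y=0)

Answer: Final position: (x=6, y=0)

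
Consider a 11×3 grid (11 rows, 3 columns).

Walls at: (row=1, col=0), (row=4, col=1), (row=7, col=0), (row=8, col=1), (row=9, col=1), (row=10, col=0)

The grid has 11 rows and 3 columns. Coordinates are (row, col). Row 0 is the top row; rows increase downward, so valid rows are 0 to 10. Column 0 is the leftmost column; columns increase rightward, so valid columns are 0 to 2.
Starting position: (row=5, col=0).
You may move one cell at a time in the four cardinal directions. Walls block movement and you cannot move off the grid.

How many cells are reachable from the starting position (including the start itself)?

BFS flood-fill from (row=5, col=0):
  Distance 0: (row=5, col=0)
  Distance 1: (row=4, col=0), (row=5, col=1), (row=6, col=0)
  Distance 2: (row=3, col=0), (row=5, col=2), (row=6, col=1)
  Distance 3: (row=2, col=0), (row=3, col=1), (row=4, col=2), (row=6, col=2), (row=7, col=1)
  Distance 4: (row=2, col=1), (row=3, col=2), (row=7, col=2)
  Distance 5: (row=1, col=1), (row=2, col=2), (row=8, col=2)
  Distance 6: (row=0, col=1), (row=1, col=2), (row=9, col=2)
  Distance 7: (row=0, col=0), (row=0, col=2), (row=10, col=2)
  Distance 8: (row=10, col=1)
Total reachable: 25 (grid has 27 open cells total)

Answer: Reachable cells: 25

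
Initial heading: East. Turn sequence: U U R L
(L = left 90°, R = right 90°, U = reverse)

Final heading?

Start: East
  U (U-turn (180°)) -> West
  U (U-turn (180°)) -> East
  R (right (90° clockwise)) -> South
  L (left (90° counter-clockwise)) -> East
Final: East

Answer: Final heading: East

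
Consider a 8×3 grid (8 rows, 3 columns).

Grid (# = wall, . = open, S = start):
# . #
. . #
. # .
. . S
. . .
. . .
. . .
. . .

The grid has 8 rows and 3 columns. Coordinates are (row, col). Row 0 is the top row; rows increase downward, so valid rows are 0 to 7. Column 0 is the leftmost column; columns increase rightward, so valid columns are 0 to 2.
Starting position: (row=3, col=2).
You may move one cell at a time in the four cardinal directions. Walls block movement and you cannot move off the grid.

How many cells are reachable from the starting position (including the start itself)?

Answer: Reachable cells: 20

Derivation:
BFS flood-fill from (row=3, col=2):
  Distance 0: (row=3, col=2)
  Distance 1: (row=2, col=2), (row=3, col=1), (row=4, col=2)
  Distance 2: (row=3, col=0), (row=4, col=1), (row=5, col=2)
  Distance 3: (row=2, col=0), (row=4, col=0), (row=5, col=1), (row=6, col=2)
  Distance 4: (row=1, col=0), (row=5, col=0), (row=6, col=1), (row=7, col=2)
  Distance 5: (row=1, col=1), (row=6, col=0), (row=7, col=1)
  Distance 6: (row=0, col=1), (row=7, col=0)
Total reachable: 20 (grid has 20 open cells total)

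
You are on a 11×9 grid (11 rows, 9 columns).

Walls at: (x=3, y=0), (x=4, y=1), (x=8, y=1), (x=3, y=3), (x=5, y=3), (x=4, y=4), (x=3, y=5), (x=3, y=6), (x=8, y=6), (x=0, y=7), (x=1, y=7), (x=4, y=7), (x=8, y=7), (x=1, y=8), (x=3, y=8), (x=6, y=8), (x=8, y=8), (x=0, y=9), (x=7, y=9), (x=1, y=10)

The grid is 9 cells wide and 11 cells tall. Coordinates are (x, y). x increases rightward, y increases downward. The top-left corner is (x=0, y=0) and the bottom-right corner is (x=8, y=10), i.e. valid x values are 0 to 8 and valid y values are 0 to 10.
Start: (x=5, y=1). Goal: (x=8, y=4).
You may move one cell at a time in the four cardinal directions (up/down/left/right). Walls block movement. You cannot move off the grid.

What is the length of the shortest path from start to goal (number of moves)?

Answer: Shortest path length: 6

Derivation:
BFS from (x=5, y=1) until reaching (x=8, y=4):
  Distance 0: (x=5, y=1)
  Distance 1: (x=5, y=0), (x=6, y=1), (x=5, y=2)
  Distance 2: (x=4, y=0), (x=6, y=0), (x=7, y=1), (x=4, y=2), (x=6, y=2)
  Distance 3: (x=7, y=0), (x=3, y=2), (x=7, y=2), (x=4, y=3), (x=6, y=3)
  Distance 4: (x=8, y=0), (x=3, y=1), (x=2, y=2), (x=8, y=2), (x=7, y=3), (x=6, y=4)
  Distance 5: (x=2, y=1), (x=1, y=2), (x=2, y=3), (x=8, y=3), (x=5, y=4), (x=7, y=4), (x=6, y=5)
  Distance 6: (x=2, y=0), (x=1, y=1), (x=0, y=2), (x=1, y=3), (x=2, y=4), (x=8, y=4), (x=5, y=5), (x=7, y=5), (x=6, y=6)  <- goal reached here
One shortest path (6 moves): (x=5, y=1) -> (x=6, y=1) -> (x=7, y=1) -> (x=7, y=2) -> (x=8, y=2) -> (x=8, y=3) -> (x=8, y=4)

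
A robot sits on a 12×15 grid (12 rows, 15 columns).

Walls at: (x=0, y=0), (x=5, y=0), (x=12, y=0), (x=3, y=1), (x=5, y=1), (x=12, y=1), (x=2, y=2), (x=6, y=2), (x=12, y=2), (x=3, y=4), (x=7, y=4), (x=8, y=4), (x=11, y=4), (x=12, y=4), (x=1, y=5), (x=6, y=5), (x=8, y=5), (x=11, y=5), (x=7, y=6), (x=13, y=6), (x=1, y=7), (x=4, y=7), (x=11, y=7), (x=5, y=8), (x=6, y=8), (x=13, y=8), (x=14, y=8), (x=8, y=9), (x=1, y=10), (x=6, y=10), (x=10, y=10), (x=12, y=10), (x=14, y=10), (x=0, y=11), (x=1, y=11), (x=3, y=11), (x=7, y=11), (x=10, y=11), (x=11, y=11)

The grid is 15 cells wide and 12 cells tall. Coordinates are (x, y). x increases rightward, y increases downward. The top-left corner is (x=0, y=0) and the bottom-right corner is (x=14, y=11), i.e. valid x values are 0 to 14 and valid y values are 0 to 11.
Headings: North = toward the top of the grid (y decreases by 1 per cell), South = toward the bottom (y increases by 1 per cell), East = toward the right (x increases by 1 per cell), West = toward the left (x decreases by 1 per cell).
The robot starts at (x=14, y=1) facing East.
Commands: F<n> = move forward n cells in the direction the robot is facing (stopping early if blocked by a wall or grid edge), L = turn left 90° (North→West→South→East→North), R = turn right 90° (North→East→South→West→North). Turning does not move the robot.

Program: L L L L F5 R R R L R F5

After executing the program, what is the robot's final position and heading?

Start: (x=14, y=1), facing East
  L: turn left, now facing North
  L: turn left, now facing West
  L: turn left, now facing South
  L: turn left, now facing East
  F5: move forward 0/5 (blocked), now at (x=14, y=1)
  R: turn right, now facing South
  R: turn right, now facing West
  R: turn right, now facing North
  L: turn left, now facing West
  R: turn right, now facing North
  F5: move forward 1/5 (blocked), now at (x=14, y=0)
Final: (x=14, y=0), facing North

Answer: Final position: (x=14, y=0), facing North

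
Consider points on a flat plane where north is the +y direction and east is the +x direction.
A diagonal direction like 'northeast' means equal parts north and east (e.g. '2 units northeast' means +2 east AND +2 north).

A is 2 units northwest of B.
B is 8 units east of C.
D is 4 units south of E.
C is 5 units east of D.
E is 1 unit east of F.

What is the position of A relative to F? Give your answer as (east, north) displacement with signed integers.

Answer: A is at (east=12, north=-2) relative to F.

Derivation:
Place F at the origin (east=0, north=0).
  E is 1 unit east of F: delta (east=+1, north=+0); E at (east=1, north=0).
  D is 4 units south of E: delta (east=+0, north=-4); D at (east=1, north=-4).
  C is 5 units east of D: delta (east=+5, north=+0); C at (east=6, north=-4).
  B is 8 units east of C: delta (east=+8, north=+0); B at (east=14, north=-4).
  A is 2 units northwest of B: delta (east=-2, north=+2); A at (east=12, north=-2).
Therefore A relative to F: (east=12, north=-2).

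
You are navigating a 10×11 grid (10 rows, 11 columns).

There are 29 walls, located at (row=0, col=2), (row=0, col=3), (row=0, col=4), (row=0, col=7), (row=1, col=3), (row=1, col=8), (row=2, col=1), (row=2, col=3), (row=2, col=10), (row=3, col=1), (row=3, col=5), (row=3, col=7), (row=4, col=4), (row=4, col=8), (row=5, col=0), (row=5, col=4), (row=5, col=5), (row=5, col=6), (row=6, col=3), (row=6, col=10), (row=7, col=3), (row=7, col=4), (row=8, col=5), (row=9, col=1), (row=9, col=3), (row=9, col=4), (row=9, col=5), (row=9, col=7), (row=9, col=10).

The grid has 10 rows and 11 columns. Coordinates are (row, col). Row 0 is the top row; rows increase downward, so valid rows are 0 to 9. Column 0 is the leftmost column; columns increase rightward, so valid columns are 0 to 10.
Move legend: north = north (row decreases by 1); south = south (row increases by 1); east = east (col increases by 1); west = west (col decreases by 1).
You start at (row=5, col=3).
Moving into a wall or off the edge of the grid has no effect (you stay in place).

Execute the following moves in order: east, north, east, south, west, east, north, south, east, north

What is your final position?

Start: (row=5, col=3)
  east (east): blocked, stay at (row=5, col=3)
  north (north): (row=5, col=3) -> (row=4, col=3)
  east (east): blocked, stay at (row=4, col=3)
  south (south): (row=4, col=3) -> (row=5, col=3)
  west (west): (row=5, col=3) -> (row=5, col=2)
  east (east): (row=5, col=2) -> (row=5, col=3)
  north (north): (row=5, col=3) -> (row=4, col=3)
  south (south): (row=4, col=3) -> (row=5, col=3)
  east (east): blocked, stay at (row=5, col=3)
  north (north): (row=5, col=3) -> (row=4, col=3)
Final: (row=4, col=3)

Answer: Final position: (row=4, col=3)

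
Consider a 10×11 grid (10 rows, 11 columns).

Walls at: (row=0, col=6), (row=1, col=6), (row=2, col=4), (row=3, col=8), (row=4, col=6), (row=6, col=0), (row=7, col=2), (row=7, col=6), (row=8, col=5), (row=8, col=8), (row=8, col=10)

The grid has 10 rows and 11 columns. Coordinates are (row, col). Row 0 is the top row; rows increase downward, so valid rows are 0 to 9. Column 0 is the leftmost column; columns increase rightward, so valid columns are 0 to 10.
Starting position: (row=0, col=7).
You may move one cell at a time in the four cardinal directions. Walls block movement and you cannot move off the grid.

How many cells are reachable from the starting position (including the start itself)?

BFS flood-fill from (row=0, col=7):
  Distance 0: (row=0, col=7)
  Distance 1: (row=0, col=8), (row=1, col=7)
  Distance 2: (row=0, col=9), (row=1, col=8), (row=2, col=7)
  Distance 3: (row=0, col=10), (row=1, col=9), (row=2, col=6), (row=2, col=8), (row=3, col=7)
  Distance 4: (row=1, col=10), (row=2, col=5), (row=2, col=9), (row=3, col=6), (row=4, col=7)
  Distance 5: (row=1, col=5), (row=2, col=10), (row=3, col=5), (row=3, col=9), (row=4, col=8), (row=5, col=7)
  Distance 6: (row=0, col=5), (row=1, col=4), (row=3, col=4), (row=3, col=10), (row=4, col=5), (row=4, col=9), (row=5, col=6), (row=5, col=8), (row=6, col=7)
  Distance 7: (row=0, col=4), (row=1, col=3), (row=3, col=3), (row=4, col=4), (row=4, col=10), (row=5, col=5), (row=5, col=9), (row=6, col=6), (row=6, col=8), (row=7, col=7)
  Distance 8: (row=0, col=3), (row=1, col=2), (row=2, col=3), (row=3, col=2), (row=4, col=3), (row=5, col=4), (row=5, col=10), (row=6, col=5), (row=6, col=9), (row=7, col=8), (row=8, col=7)
  Distance 9: (row=0, col=2), (row=1, col=1), (row=2, col=2), (row=3, col=1), (row=4, col=2), (row=5, col=3), (row=6, col=4), (row=6, col=10), (row=7, col=5), (row=7, col=9), (row=8, col=6), (row=9, col=7)
  Distance 10: (row=0, col=1), (row=1, col=0), (row=2, col=1), (row=3, col=0), (row=4, col=1), (row=5, col=2), (row=6, col=3), (row=7, col=4), (row=7, col=10), (row=8, col=9), (row=9, col=6), (row=9, col=8)
  Distance 11: (row=0, col=0), (row=2, col=0), (row=4, col=0), (row=5, col=1), (row=6, col=2), (row=7, col=3), (row=8, col=4), (row=9, col=5), (row=9, col=9)
  Distance 12: (row=5, col=0), (row=6, col=1), (row=8, col=3), (row=9, col=4), (row=9, col=10)
  Distance 13: (row=7, col=1), (row=8, col=2), (row=9, col=3)
  Distance 14: (row=7, col=0), (row=8, col=1), (row=9, col=2)
  Distance 15: (row=8, col=0), (row=9, col=1)
  Distance 16: (row=9, col=0)
Total reachable: 99 (grid has 99 open cells total)

Answer: Reachable cells: 99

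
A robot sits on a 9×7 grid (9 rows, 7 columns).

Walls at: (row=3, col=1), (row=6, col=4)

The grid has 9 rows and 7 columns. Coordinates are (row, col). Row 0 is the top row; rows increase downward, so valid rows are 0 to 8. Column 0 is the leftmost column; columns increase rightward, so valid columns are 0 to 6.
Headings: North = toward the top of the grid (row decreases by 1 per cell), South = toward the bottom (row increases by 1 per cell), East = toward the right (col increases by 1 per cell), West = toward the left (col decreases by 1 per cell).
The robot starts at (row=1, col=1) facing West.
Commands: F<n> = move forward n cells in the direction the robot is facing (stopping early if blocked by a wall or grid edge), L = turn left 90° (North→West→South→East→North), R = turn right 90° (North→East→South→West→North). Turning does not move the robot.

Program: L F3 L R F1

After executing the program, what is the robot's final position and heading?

Answer: Final position: (row=2, col=1), facing South

Derivation:
Start: (row=1, col=1), facing West
  L: turn left, now facing South
  F3: move forward 1/3 (blocked), now at (row=2, col=1)
  L: turn left, now facing East
  R: turn right, now facing South
  F1: move forward 0/1 (blocked), now at (row=2, col=1)
Final: (row=2, col=1), facing South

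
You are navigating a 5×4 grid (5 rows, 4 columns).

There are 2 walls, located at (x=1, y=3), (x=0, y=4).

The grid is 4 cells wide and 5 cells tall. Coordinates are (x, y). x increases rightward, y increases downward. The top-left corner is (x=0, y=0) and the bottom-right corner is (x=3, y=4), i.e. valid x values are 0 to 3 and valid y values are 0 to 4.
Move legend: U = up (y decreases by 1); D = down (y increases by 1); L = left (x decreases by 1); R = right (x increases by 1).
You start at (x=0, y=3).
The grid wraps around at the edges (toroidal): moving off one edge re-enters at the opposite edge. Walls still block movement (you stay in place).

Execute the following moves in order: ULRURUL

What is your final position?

Start: (x=0, y=3)
  U (up): (x=0, y=3) -> (x=0, y=2)
  L (left): (x=0, y=2) -> (x=3, y=2)
  R (right): (x=3, y=2) -> (x=0, y=2)
  U (up): (x=0, y=2) -> (x=0, y=1)
  R (right): (x=0, y=1) -> (x=1, y=1)
  U (up): (x=1, y=1) -> (x=1, y=0)
  L (left): (x=1, y=0) -> (x=0, y=0)
Final: (x=0, y=0)

Answer: Final position: (x=0, y=0)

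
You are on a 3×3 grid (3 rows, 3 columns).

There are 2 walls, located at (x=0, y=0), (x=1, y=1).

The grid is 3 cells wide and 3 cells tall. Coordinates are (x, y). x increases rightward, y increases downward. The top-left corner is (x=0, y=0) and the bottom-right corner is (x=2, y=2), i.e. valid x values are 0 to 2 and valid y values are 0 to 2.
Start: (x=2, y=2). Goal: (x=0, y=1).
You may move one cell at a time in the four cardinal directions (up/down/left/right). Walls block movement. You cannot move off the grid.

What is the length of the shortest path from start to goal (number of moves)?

Answer: Shortest path length: 3

Derivation:
BFS from (x=2, y=2) until reaching (x=0, y=1):
  Distance 0: (x=2, y=2)
  Distance 1: (x=2, y=1), (x=1, y=2)
  Distance 2: (x=2, y=0), (x=0, y=2)
  Distance 3: (x=1, y=0), (x=0, y=1)  <- goal reached here
One shortest path (3 moves): (x=2, y=2) -> (x=1, y=2) -> (x=0, y=2) -> (x=0, y=1)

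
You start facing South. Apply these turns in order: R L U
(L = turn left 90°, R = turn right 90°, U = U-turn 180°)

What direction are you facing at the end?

Start: South
  R (right (90° clockwise)) -> West
  L (left (90° counter-clockwise)) -> South
  U (U-turn (180°)) -> North
Final: North

Answer: Final heading: North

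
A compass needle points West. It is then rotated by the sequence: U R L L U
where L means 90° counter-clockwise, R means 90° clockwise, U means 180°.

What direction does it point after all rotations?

Start: West
  U (U-turn (180°)) -> East
  R (right (90° clockwise)) -> South
  L (left (90° counter-clockwise)) -> East
  L (left (90° counter-clockwise)) -> North
  U (U-turn (180°)) -> South
Final: South

Answer: Final heading: South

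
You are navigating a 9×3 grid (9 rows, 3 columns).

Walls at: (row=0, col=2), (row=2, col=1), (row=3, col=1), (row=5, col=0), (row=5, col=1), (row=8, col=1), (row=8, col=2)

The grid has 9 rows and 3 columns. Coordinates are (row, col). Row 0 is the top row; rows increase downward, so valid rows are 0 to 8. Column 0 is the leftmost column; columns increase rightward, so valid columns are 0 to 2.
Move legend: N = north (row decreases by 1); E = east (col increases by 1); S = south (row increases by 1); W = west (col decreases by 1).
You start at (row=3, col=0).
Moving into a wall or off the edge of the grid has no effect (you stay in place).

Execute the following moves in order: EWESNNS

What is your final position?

Start: (row=3, col=0)
  E (east): blocked, stay at (row=3, col=0)
  W (west): blocked, stay at (row=3, col=0)
  E (east): blocked, stay at (row=3, col=0)
  S (south): (row=3, col=0) -> (row=4, col=0)
  N (north): (row=4, col=0) -> (row=3, col=0)
  N (north): (row=3, col=0) -> (row=2, col=0)
  S (south): (row=2, col=0) -> (row=3, col=0)
Final: (row=3, col=0)

Answer: Final position: (row=3, col=0)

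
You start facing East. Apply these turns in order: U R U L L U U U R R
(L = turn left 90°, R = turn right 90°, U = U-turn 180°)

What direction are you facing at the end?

Start: East
  U (U-turn (180°)) -> West
  R (right (90° clockwise)) -> North
  U (U-turn (180°)) -> South
  L (left (90° counter-clockwise)) -> East
  L (left (90° counter-clockwise)) -> North
  U (U-turn (180°)) -> South
  U (U-turn (180°)) -> North
  U (U-turn (180°)) -> South
  R (right (90° clockwise)) -> West
  R (right (90° clockwise)) -> North
Final: North

Answer: Final heading: North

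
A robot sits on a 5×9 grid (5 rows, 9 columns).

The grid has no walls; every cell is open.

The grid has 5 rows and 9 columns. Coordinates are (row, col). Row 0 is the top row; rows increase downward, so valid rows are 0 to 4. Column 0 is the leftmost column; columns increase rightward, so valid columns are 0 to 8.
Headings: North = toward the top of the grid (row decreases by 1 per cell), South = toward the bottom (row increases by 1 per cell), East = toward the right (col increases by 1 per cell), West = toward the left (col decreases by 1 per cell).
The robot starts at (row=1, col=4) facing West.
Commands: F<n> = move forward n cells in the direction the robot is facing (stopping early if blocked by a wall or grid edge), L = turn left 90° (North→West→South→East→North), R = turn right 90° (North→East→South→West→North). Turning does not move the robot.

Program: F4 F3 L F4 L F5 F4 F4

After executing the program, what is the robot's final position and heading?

Answer: Final position: (row=4, col=8), facing East

Derivation:
Start: (row=1, col=4), facing West
  F4: move forward 4, now at (row=1, col=0)
  F3: move forward 0/3 (blocked), now at (row=1, col=0)
  L: turn left, now facing South
  F4: move forward 3/4 (blocked), now at (row=4, col=0)
  L: turn left, now facing East
  F5: move forward 5, now at (row=4, col=5)
  F4: move forward 3/4 (blocked), now at (row=4, col=8)
  F4: move forward 0/4 (blocked), now at (row=4, col=8)
Final: (row=4, col=8), facing East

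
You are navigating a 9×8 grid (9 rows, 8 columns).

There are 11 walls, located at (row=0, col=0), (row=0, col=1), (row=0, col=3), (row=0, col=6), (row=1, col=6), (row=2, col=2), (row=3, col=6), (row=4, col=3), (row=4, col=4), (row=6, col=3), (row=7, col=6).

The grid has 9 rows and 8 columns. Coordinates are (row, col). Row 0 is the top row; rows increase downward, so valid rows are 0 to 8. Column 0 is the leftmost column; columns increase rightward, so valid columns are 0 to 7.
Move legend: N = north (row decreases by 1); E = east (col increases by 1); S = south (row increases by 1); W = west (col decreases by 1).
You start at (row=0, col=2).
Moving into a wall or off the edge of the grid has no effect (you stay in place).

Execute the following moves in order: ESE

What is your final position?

Answer: Final position: (row=1, col=3)

Derivation:
Start: (row=0, col=2)
  E (east): blocked, stay at (row=0, col=2)
  S (south): (row=0, col=2) -> (row=1, col=2)
  E (east): (row=1, col=2) -> (row=1, col=3)
Final: (row=1, col=3)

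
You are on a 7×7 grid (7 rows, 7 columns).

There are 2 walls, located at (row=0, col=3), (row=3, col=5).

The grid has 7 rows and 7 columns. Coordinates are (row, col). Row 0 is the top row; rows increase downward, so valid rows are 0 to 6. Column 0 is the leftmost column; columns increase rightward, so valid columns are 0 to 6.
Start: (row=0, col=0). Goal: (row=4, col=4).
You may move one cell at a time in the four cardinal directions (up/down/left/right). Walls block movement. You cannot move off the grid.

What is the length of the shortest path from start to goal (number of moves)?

Answer: Shortest path length: 8

Derivation:
BFS from (row=0, col=0) until reaching (row=4, col=4):
  Distance 0: (row=0, col=0)
  Distance 1: (row=0, col=1), (row=1, col=0)
  Distance 2: (row=0, col=2), (row=1, col=1), (row=2, col=0)
  Distance 3: (row=1, col=2), (row=2, col=1), (row=3, col=0)
  Distance 4: (row=1, col=3), (row=2, col=2), (row=3, col=1), (row=4, col=0)
  Distance 5: (row=1, col=4), (row=2, col=3), (row=3, col=2), (row=4, col=1), (row=5, col=0)
  Distance 6: (row=0, col=4), (row=1, col=5), (row=2, col=4), (row=3, col=3), (row=4, col=2), (row=5, col=1), (row=6, col=0)
  Distance 7: (row=0, col=5), (row=1, col=6), (row=2, col=5), (row=3, col=4), (row=4, col=3), (row=5, col=2), (row=6, col=1)
  Distance 8: (row=0, col=6), (row=2, col=6), (row=4, col=4), (row=5, col=3), (row=6, col=2)  <- goal reached here
One shortest path (8 moves): (row=0, col=0) -> (row=0, col=1) -> (row=0, col=2) -> (row=1, col=2) -> (row=1, col=3) -> (row=1, col=4) -> (row=2, col=4) -> (row=3, col=4) -> (row=4, col=4)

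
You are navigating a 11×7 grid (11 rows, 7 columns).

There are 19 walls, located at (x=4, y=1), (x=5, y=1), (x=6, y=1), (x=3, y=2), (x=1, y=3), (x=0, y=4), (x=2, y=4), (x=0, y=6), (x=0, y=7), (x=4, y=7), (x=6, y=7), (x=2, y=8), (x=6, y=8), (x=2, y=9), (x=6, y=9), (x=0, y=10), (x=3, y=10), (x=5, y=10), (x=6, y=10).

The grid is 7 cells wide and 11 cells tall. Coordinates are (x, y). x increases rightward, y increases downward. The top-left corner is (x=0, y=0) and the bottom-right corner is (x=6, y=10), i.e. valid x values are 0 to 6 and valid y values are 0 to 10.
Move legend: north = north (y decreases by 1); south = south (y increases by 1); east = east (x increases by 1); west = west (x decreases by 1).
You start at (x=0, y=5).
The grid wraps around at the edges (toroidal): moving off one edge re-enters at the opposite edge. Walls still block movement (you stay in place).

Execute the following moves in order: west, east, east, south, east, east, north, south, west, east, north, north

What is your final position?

Start: (x=0, y=5)
  west (west): (x=0, y=5) -> (x=6, y=5)
  east (east): (x=6, y=5) -> (x=0, y=5)
  east (east): (x=0, y=5) -> (x=1, y=5)
  south (south): (x=1, y=5) -> (x=1, y=6)
  east (east): (x=1, y=6) -> (x=2, y=6)
  east (east): (x=2, y=6) -> (x=3, y=6)
  north (north): (x=3, y=6) -> (x=3, y=5)
  south (south): (x=3, y=5) -> (x=3, y=6)
  west (west): (x=3, y=6) -> (x=2, y=6)
  east (east): (x=2, y=6) -> (x=3, y=6)
  north (north): (x=3, y=6) -> (x=3, y=5)
  north (north): (x=3, y=5) -> (x=3, y=4)
Final: (x=3, y=4)

Answer: Final position: (x=3, y=4)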